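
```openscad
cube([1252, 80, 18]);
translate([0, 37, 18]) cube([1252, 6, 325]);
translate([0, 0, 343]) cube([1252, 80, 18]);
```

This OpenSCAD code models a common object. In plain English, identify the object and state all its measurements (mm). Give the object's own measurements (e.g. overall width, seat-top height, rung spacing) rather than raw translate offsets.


An I-beam lying along x, 1252 mm long. Overall section height 361 mm. Two flanges 80 mm wide (y) and 18 mm thick, one on the floor and one at the top; a web 6 mm thick runs between them, centred on the flange width.


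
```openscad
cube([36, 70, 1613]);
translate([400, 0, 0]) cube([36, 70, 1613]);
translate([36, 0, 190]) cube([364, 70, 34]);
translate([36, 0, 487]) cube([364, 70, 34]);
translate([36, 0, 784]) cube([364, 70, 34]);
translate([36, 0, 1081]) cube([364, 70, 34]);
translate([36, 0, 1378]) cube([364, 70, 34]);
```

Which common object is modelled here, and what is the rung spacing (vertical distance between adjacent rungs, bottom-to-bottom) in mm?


A ladder. The rung spacing is 297 mm.

Two tall 36×70 posts with 5 short bars between them — a ladder. Adjacent rungs sit at z = 190 and z = 487, so the spacing is 487 − 190 = 297 mm.


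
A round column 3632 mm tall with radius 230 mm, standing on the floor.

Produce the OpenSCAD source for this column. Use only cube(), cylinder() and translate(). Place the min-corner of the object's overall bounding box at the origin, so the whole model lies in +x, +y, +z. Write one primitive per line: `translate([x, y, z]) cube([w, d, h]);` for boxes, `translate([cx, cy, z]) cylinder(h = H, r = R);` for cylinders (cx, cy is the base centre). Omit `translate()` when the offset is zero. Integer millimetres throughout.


translate([230, 230, 0]) cylinder(h = 3632, r = 230);


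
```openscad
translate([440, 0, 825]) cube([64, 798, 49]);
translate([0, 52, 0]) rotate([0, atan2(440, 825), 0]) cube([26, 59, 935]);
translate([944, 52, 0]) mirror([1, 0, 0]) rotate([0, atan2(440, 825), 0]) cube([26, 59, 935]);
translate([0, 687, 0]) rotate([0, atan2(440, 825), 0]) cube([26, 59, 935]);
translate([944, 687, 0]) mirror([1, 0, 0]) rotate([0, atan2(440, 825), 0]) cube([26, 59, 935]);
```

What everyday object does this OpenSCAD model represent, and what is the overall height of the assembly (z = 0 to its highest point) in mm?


A sawhorse. The overall height is 874 mm.

A beam across two mirrored pairs of raked legs — a sawhorse. The beam's underside is at z = 825 (matching the legs' vertical rise in atan2(440, 825)) and the beam is 49 mm tall, so its top is at 825 + 49 = 874 mm. The raked legs top out at the beam's underside, so that is the highest point.


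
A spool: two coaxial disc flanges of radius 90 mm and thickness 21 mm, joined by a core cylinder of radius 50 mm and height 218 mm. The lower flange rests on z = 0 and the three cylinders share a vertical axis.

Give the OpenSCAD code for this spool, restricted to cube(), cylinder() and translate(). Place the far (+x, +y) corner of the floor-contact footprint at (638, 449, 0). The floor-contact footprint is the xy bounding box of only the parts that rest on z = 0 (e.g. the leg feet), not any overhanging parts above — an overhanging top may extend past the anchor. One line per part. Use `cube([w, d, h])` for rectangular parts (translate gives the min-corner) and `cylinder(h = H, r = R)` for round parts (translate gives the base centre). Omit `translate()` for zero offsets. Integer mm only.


translate([548, 359, 0]) cylinder(h = 21, r = 90);
translate([548, 359, 21]) cylinder(h = 218, r = 50);
translate([548, 359, 239]) cylinder(h = 21, r = 90);


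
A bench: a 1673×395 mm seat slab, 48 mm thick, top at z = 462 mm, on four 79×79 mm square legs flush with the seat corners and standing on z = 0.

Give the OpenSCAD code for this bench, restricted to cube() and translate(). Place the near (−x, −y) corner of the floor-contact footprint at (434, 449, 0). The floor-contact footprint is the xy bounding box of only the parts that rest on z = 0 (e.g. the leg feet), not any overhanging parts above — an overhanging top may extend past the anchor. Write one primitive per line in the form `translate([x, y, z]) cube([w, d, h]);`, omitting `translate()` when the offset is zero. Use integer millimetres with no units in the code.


translate([434, 449, 414]) cube([1673, 395, 48]);
translate([434, 449, 0]) cube([79, 79, 414]);
translate([434, 765, 0]) cube([79, 79, 414]);
translate([2028, 449, 0]) cube([79, 79, 414]);
translate([2028, 765, 0]) cube([79, 79, 414]);


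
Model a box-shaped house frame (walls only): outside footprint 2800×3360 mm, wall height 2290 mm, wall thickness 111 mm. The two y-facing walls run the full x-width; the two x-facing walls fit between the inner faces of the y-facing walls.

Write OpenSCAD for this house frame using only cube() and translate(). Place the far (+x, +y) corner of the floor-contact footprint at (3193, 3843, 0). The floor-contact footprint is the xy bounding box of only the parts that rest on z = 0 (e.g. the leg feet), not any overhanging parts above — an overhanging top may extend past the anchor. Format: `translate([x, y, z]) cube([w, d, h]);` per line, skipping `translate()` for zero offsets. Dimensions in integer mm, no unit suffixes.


translate([393, 483, 0]) cube([2800, 111, 2290]);
translate([393, 3732, 0]) cube([2800, 111, 2290]);
translate([393, 594, 0]) cube([111, 3138, 2290]);
translate([3082, 594, 0]) cube([111, 3138, 2290]);


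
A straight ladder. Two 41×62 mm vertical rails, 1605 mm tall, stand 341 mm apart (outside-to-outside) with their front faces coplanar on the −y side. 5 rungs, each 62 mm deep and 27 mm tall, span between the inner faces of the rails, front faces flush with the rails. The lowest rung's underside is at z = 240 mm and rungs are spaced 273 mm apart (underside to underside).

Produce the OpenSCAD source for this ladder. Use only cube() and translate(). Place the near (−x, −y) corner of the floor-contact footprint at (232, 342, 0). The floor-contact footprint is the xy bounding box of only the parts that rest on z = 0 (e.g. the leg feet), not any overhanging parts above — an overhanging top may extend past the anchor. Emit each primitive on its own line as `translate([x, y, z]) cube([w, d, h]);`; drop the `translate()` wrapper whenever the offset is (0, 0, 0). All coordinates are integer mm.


translate([232, 342, 0]) cube([41, 62, 1605]);
translate([532, 342, 0]) cube([41, 62, 1605]);
translate([273, 342, 240]) cube([259, 62, 27]);
translate([273, 342, 513]) cube([259, 62, 27]);
translate([273, 342, 786]) cube([259, 62, 27]);
translate([273, 342, 1059]) cube([259, 62, 27]);
translate([273, 342, 1332]) cube([259, 62, 27]);


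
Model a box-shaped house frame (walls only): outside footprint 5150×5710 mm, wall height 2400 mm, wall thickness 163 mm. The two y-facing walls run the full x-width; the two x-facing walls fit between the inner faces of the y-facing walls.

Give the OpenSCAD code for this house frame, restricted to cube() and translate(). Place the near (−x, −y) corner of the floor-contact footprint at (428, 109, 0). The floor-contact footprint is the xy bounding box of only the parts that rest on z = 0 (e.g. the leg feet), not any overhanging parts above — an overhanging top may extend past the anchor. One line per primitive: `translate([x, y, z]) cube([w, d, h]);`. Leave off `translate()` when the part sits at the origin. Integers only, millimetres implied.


translate([428, 109, 0]) cube([5150, 163, 2400]);
translate([428, 5656, 0]) cube([5150, 163, 2400]);
translate([428, 272, 0]) cube([163, 5384, 2400]);
translate([5415, 272, 0]) cube([163, 5384, 2400]);


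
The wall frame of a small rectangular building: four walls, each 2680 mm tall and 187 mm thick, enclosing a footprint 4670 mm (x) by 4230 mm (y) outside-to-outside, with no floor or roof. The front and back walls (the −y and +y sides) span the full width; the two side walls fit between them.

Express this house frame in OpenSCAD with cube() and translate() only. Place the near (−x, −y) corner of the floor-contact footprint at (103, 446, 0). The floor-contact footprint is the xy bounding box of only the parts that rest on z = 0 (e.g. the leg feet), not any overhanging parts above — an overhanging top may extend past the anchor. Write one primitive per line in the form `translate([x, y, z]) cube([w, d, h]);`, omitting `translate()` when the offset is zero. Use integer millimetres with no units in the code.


translate([103, 446, 0]) cube([4670, 187, 2680]);
translate([103, 4489, 0]) cube([4670, 187, 2680]);
translate([103, 633, 0]) cube([187, 3856, 2680]);
translate([4586, 633, 0]) cube([187, 3856, 2680]);


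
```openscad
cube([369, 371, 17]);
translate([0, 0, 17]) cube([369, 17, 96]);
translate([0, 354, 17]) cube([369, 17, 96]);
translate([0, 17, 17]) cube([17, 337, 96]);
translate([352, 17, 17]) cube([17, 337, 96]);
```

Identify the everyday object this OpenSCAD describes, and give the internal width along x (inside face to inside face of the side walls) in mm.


An open box. The internal width is 335 mm.

A 369×371 base slab with four walls standing on it — an open box. The base is 369 mm wide and the walls are 17 mm thick, so the internal width is 369 − 2 × 17 = 335 mm.


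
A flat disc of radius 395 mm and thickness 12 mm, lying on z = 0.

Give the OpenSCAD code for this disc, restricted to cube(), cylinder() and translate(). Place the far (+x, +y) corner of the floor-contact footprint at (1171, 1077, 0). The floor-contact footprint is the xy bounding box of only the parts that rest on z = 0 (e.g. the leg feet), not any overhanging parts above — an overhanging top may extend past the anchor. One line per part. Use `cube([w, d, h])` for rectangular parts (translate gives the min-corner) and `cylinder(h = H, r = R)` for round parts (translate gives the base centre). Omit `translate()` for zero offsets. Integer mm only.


translate([776, 682, 0]) cylinder(h = 12, r = 395);


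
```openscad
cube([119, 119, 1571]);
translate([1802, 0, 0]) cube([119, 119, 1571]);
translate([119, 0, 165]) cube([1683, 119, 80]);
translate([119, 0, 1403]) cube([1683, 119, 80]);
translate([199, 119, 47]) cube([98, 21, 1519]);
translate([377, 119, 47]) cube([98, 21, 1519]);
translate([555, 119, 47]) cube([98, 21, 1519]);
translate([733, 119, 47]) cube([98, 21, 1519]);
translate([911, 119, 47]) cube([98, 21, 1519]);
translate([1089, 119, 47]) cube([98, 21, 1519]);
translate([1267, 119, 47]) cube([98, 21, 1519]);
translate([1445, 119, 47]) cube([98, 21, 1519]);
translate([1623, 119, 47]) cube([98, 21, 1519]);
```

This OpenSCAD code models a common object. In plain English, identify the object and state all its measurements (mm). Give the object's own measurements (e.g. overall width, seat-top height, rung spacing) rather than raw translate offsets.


A fence section. Two 119×119 mm posts, 1571 mm tall, stand on the floor with a clear span of 1683 mm between their inner faces. Two horizontal rails of 119×80 mm section span the gap between the posts with their undersides at z = 165 mm and z = 1403 mm, flush with the posts' −y face. 9 pickets, each 98 mm wide, 21 mm thick and 1519 mm tall, are fixed to the +y face of the rails with their bottoms at z = 47 mm, spaced across the span with a 80 mm gap after the −x post and between neighbouring pickets, with 81 mm left before the +x post.


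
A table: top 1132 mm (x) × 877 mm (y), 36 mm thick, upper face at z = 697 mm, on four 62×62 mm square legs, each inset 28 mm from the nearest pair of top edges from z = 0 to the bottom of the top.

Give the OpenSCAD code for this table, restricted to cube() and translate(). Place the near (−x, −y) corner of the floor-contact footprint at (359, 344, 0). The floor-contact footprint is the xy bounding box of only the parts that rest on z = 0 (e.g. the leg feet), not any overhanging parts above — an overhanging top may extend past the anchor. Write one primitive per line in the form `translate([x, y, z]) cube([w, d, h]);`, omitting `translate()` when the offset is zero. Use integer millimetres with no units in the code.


translate([331, 316, 661]) cube([1132, 877, 36]);
translate([359, 344, 0]) cube([62, 62, 661]);
translate([1373, 344, 0]) cube([62, 62, 661]);
translate([359, 1103, 0]) cube([62, 62, 661]);
translate([1373, 1103, 0]) cube([62, 62, 661]);


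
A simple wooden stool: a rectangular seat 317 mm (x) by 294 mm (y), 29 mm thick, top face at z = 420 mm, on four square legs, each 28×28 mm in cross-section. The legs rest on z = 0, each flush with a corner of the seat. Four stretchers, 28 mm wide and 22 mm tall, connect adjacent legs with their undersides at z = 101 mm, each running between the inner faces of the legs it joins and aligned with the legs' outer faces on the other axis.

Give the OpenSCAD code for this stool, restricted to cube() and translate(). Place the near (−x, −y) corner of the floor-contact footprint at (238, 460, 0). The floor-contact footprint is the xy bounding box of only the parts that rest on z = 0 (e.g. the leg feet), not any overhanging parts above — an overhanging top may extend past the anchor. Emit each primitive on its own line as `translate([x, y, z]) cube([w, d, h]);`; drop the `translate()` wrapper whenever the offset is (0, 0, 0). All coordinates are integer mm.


translate([238, 460, 391]) cube([317, 294, 29]);
translate([238, 460, 0]) cube([28, 28, 391]);
translate([527, 460, 0]) cube([28, 28, 391]);
translate([238, 726, 0]) cube([28, 28, 391]);
translate([527, 726, 0]) cube([28, 28, 391]);
translate([266, 460, 101]) cube([261, 28, 22]);
translate([266, 726, 101]) cube([261, 28, 22]);
translate([238, 488, 101]) cube([28, 238, 22]);
translate([527, 488, 101]) cube([28, 238, 22]);


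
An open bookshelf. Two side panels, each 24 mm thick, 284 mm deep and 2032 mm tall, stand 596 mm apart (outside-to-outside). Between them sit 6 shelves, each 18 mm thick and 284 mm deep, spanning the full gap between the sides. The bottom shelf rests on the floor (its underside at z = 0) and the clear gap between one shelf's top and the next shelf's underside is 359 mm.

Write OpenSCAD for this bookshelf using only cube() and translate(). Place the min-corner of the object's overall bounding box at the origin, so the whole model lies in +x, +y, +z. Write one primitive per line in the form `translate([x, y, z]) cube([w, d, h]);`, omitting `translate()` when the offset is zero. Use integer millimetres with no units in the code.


cube([24, 284, 2032]);
translate([572, 0, 0]) cube([24, 284, 2032]);
translate([24, 0, 0]) cube([548, 284, 18]);
translate([24, 0, 377]) cube([548, 284, 18]);
translate([24, 0, 754]) cube([548, 284, 18]);
translate([24, 0, 1131]) cube([548, 284, 18]);
translate([24, 0, 1508]) cube([548, 284, 18]);
translate([24, 0, 1885]) cube([548, 284, 18]);


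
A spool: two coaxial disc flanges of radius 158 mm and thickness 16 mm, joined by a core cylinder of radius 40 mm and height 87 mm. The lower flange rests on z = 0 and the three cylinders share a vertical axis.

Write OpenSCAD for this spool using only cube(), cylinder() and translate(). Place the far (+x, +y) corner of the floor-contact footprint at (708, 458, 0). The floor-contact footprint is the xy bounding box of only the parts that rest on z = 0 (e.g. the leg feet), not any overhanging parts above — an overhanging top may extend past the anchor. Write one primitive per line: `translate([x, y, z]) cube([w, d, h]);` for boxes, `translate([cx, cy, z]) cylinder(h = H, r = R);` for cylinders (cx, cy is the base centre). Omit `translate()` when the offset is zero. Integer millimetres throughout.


translate([550, 300, 0]) cylinder(h = 16, r = 158);
translate([550, 300, 16]) cylinder(h = 87, r = 40);
translate([550, 300, 103]) cylinder(h = 16, r = 158);


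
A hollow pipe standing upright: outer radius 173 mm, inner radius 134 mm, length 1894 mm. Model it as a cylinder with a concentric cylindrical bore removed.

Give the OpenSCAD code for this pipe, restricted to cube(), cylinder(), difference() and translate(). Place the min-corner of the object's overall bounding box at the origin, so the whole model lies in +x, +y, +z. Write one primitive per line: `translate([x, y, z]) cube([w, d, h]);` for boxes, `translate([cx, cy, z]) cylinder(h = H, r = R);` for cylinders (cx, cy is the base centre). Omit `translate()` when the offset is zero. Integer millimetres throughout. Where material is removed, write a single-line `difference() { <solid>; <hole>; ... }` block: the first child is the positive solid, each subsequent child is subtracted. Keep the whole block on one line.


difference() { translate([173, 173, 0]) cylinder(h = 1894, r = 173); translate([173, 173, 0]) cylinder(h = 1894, r = 134); }


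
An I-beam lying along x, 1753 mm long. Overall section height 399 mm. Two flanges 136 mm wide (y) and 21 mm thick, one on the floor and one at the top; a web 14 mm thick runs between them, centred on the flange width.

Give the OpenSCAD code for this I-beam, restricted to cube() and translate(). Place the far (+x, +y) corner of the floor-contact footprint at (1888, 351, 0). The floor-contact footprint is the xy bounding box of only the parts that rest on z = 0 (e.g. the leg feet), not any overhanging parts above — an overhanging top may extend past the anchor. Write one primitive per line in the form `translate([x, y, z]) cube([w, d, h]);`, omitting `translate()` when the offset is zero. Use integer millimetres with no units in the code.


translate([135, 215, 0]) cube([1753, 136, 21]);
translate([135, 276, 21]) cube([1753, 14, 357]);
translate([135, 215, 378]) cube([1753, 136, 21]);


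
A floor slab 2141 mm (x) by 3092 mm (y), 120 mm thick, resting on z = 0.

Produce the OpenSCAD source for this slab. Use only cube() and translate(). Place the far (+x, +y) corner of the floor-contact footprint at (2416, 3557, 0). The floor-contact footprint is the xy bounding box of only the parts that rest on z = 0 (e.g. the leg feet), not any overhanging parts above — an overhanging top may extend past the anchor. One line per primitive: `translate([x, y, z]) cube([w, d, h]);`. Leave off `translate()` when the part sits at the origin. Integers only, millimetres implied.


translate([275, 465, 0]) cube([2141, 3092, 120]);


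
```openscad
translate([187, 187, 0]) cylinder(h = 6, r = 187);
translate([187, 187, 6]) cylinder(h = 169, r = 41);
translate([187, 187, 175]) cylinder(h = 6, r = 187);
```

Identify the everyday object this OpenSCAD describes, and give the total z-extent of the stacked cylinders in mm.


A spool. The overall height is 181 mm.

Three coaxial cylinders, large–small–large — a spool. Two 6 mm flanges and a 169 mm core give 6 + 169 + 6 = 181 mm.


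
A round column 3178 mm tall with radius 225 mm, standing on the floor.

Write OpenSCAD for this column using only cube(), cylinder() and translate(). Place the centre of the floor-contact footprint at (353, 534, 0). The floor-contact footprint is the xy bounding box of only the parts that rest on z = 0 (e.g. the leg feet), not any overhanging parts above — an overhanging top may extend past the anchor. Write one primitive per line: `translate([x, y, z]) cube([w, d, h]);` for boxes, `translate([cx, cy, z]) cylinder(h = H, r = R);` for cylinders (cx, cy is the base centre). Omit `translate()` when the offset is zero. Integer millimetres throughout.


translate([353, 534, 0]) cylinder(h = 3178, r = 225);


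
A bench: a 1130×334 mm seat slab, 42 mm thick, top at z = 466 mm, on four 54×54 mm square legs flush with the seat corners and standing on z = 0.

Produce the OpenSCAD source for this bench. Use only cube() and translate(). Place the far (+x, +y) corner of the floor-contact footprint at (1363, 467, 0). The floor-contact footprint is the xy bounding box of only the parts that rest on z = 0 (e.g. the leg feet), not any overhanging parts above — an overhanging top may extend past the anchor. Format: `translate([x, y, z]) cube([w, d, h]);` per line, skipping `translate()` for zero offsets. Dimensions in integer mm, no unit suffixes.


translate([233, 133, 424]) cube([1130, 334, 42]);
translate([233, 133, 0]) cube([54, 54, 424]);
translate([233, 413, 0]) cube([54, 54, 424]);
translate([1309, 133, 0]) cube([54, 54, 424]);
translate([1309, 413, 0]) cube([54, 54, 424]);


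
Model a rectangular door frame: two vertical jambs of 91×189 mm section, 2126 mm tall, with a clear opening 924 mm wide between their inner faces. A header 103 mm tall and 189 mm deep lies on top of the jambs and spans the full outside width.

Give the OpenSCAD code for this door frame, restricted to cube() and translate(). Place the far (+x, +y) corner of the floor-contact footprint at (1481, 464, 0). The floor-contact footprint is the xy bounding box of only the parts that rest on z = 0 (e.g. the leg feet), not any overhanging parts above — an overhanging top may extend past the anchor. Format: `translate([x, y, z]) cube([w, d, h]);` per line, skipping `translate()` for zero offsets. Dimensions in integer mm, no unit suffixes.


translate([375, 275, 0]) cube([91, 189, 2126]);
translate([1390, 275, 0]) cube([91, 189, 2126]);
translate([375, 275, 2126]) cube([1106, 189, 103]);


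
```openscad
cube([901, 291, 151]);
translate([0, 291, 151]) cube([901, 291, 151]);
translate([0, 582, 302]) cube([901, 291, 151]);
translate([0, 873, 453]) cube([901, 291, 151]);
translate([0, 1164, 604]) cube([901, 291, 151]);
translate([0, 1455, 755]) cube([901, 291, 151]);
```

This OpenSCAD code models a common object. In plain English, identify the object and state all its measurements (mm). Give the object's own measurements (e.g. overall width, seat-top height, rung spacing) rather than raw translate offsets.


A straight staircase of 6 solid steps. Each step is 901 mm wide (x), 291 mm deep (y, the going) and 151 mm tall (the rise). The first step rests on the floor; each subsequent step sits one going further in +y and one rise higher in +z, directly behind and above the previous step with no overlap.


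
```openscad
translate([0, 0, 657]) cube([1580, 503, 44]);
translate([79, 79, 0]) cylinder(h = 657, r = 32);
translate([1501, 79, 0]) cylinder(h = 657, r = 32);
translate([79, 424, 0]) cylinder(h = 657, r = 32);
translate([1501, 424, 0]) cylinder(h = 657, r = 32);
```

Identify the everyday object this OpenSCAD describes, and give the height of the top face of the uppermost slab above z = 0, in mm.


A table. The table height is 701 mm.

A 1580×503×44 slab sits at z = 657 on four Ø64 mm round legs — a table. The top surface is at 657 + 44 = 701 mm.


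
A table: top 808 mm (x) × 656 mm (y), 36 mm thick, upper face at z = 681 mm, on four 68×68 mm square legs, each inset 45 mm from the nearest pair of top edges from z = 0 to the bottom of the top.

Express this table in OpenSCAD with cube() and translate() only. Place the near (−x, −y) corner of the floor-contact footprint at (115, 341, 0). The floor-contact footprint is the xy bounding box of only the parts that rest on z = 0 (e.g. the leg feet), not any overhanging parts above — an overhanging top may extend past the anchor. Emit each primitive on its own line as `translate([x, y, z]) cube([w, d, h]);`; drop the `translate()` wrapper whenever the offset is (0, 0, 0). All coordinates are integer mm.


translate([70, 296, 645]) cube([808, 656, 36]);
translate([115, 341, 0]) cube([68, 68, 645]);
translate([765, 341, 0]) cube([68, 68, 645]);
translate([115, 839, 0]) cube([68, 68, 645]);
translate([765, 839, 0]) cube([68, 68, 645]);


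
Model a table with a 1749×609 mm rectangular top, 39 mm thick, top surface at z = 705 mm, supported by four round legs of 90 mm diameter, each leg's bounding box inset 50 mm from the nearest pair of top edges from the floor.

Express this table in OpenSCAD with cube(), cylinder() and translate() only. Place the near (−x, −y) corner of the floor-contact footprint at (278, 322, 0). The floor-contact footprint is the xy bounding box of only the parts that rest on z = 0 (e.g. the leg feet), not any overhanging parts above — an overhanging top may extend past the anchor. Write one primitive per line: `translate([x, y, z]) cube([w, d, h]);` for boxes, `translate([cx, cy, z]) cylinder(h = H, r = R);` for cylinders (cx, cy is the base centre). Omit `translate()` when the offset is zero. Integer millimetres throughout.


translate([228, 272, 666]) cube([1749, 609, 39]);
translate([323, 367, 0]) cylinder(h = 666, r = 45);
translate([1882, 367, 0]) cylinder(h = 666, r = 45);
translate([323, 786, 0]) cylinder(h = 666, r = 45);
translate([1882, 786, 0]) cylinder(h = 666, r = 45);


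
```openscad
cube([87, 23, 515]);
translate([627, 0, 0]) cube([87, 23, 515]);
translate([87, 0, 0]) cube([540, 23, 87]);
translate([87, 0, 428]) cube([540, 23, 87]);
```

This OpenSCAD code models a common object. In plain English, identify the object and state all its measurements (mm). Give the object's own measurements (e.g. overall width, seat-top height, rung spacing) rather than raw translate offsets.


A rectangular picture frame lying in the x–z plane (depth along y). The opening is 540 mm wide (x) by 341 mm tall (z), surrounded by a border 87 mm wide on all four sides. The frame is 23 mm deep and is made of two full-height vertical stiles with two horizontal rails fitted between them.


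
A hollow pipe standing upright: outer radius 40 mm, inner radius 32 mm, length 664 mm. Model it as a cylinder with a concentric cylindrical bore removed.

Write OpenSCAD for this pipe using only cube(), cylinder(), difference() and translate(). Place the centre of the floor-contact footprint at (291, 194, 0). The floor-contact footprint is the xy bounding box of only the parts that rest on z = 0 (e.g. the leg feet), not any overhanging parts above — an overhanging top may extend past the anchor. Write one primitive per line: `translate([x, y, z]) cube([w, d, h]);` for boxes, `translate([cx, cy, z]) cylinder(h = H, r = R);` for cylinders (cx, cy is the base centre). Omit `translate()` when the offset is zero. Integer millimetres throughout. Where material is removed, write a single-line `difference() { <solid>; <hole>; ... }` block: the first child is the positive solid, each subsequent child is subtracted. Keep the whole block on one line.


difference() { translate([291, 194, 0]) cylinder(h = 664, r = 40); translate([291, 194, 0]) cylinder(h = 664, r = 32); }


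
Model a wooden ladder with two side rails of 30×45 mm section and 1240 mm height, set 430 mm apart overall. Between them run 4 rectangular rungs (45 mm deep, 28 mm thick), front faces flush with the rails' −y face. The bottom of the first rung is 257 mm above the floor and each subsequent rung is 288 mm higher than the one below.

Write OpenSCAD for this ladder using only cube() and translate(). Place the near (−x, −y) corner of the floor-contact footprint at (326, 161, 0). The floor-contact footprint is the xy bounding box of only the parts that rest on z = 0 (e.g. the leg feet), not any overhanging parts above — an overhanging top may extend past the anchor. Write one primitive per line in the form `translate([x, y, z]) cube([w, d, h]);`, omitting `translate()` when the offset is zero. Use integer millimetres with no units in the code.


translate([326, 161, 0]) cube([30, 45, 1240]);
translate([726, 161, 0]) cube([30, 45, 1240]);
translate([356, 161, 257]) cube([370, 45, 28]);
translate([356, 161, 545]) cube([370, 45, 28]);
translate([356, 161, 833]) cube([370, 45, 28]);
translate([356, 161, 1121]) cube([370, 45, 28]);


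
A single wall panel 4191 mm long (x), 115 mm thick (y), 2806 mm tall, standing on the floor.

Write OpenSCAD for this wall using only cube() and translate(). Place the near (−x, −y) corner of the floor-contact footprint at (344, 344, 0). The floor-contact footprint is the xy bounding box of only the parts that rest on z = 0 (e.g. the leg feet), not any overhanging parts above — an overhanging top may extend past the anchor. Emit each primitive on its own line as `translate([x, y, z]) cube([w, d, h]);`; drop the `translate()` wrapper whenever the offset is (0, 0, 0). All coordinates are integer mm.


translate([344, 344, 0]) cube([4191, 115, 2806]);


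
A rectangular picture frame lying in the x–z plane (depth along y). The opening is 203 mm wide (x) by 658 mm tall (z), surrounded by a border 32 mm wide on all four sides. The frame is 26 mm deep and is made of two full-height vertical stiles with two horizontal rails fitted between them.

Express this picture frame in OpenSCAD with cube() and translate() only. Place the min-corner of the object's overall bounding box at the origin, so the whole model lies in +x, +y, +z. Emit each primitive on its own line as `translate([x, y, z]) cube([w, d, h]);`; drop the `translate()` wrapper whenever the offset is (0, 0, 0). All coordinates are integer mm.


cube([32, 26, 722]);
translate([235, 0, 0]) cube([32, 26, 722]);
translate([32, 0, 0]) cube([203, 26, 32]);
translate([32, 0, 690]) cube([203, 26, 32]);


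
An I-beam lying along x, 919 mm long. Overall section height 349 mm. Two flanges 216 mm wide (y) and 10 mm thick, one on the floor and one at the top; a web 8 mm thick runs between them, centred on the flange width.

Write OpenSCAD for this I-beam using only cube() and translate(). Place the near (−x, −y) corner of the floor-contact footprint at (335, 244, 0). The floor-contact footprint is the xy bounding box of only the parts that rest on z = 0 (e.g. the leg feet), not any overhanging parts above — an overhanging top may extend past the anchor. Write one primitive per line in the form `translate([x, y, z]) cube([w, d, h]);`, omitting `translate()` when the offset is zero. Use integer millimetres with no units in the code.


translate([335, 244, 0]) cube([919, 216, 10]);
translate([335, 348, 10]) cube([919, 8, 329]);
translate([335, 244, 339]) cube([919, 216, 10]);


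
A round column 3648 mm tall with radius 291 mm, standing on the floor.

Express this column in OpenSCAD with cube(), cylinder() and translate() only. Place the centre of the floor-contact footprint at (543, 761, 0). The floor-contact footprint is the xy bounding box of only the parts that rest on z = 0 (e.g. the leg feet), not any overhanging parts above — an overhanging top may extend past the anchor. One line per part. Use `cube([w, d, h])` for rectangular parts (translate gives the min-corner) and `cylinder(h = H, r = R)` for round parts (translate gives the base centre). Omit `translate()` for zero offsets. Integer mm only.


translate([543, 761, 0]) cylinder(h = 3648, r = 291);


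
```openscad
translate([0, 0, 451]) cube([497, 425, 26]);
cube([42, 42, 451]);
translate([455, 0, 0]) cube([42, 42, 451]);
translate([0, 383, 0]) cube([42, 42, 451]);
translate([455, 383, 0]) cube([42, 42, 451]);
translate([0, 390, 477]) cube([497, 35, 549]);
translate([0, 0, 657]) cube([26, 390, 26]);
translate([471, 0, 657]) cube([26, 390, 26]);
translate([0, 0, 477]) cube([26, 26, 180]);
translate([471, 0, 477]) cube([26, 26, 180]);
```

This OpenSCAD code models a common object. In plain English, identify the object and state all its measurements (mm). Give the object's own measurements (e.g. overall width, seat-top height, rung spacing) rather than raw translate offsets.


A chair. The seat is a 497×425×26 mm slab with its top at z = 477 mm, on four 42×42 mm corner legs (flush with the seat edges, standing on z = 0). A flat backrest 35 mm thick, 549 mm tall, spans the full seat width and rises from the seat top along its +y edge, rear face flush with the rear of the seat. Two armrests of 26×26 mm section run along each side from the seat's front edge to the front of the backrest, top faces 206 mm above the seat top and outer faces flush with the seat's x-edges; a 26×26 mm post under the front of each armrest stands on the seat at the front corner.


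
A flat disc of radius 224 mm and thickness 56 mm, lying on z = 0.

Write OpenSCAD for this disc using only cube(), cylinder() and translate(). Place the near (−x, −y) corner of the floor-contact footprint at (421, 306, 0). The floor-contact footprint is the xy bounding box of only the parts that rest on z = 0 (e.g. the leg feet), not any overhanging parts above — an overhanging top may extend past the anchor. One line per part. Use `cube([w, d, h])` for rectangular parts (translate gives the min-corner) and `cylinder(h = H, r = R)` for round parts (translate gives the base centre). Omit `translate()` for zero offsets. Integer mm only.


translate([645, 530, 0]) cylinder(h = 56, r = 224);


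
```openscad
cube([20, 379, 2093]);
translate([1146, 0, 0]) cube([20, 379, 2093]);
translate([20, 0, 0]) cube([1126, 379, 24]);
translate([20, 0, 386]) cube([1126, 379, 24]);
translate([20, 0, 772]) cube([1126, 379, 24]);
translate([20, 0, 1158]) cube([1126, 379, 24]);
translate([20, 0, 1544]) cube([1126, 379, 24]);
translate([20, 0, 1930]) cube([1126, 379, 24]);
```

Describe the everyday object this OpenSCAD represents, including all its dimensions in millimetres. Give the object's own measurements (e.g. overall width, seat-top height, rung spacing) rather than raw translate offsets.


An open bookshelf. Two side panels, each 20 mm thick, 379 mm deep and 2093 mm tall, stand 1166 mm apart (outside-to-outside). Between them sit 6 shelves, each 24 mm thick and 379 mm deep, spanning the full gap between the sides. The bottom shelf rests on the floor (its underside at z = 0) and the clear gap between one shelf's top and the next shelf's underside is 362 mm.


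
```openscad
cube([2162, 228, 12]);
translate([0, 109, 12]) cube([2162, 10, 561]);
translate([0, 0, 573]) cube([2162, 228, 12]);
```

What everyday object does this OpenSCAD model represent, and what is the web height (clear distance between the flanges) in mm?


An I-beam. The web height is 561 mm.

Two wide flanges with a thin centred web — an I-beam. Overall 585 mm minus two 12 mm flanges gives a web of 585 − 2·12 = 561 mm.


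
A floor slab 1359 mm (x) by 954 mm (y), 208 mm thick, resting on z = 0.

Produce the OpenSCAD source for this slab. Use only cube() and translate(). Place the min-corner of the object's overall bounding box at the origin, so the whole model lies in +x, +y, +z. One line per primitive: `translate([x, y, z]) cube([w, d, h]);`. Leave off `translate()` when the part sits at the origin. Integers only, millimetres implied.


cube([1359, 954, 208]);


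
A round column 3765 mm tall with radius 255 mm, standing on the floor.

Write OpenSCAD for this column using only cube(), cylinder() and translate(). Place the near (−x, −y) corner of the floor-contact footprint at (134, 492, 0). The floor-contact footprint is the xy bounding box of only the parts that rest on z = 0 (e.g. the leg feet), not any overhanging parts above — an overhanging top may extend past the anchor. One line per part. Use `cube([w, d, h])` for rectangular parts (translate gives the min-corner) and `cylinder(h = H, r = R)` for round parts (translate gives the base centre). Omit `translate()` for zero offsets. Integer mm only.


translate([389, 747, 0]) cylinder(h = 3765, r = 255);


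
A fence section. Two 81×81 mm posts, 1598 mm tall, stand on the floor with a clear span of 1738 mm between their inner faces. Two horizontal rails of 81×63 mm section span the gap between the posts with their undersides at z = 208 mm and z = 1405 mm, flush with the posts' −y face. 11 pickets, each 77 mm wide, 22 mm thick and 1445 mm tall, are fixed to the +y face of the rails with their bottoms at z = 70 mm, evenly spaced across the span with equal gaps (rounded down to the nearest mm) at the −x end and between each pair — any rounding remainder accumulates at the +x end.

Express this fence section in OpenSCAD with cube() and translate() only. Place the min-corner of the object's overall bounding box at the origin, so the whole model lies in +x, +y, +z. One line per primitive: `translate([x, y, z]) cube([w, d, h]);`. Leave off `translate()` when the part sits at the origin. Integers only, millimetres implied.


cube([81, 81, 1598]);
translate([1819, 0, 0]) cube([81, 81, 1598]);
translate([81, 0, 208]) cube([1738, 81, 63]);
translate([81, 0, 1405]) cube([1738, 81, 63]);
translate([155, 81, 70]) cube([77, 22, 1445]);
translate([306, 81, 70]) cube([77, 22, 1445]);
translate([457, 81, 70]) cube([77, 22, 1445]);
translate([608, 81, 70]) cube([77, 22, 1445]);
translate([759, 81, 70]) cube([77, 22, 1445]);
translate([910, 81, 70]) cube([77, 22, 1445]);
translate([1061, 81, 70]) cube([77, 22, 1445]);
translate([1212, 81, 70]) cube([77, 22, 1445]);
translate([1363, 81, 70]) cube([77, 22, 1445]);
translate([1514, 81, 70]) cube([77, 22, 1445]);
translate([1665, 81, 70]) cube([77, 22, 1445]);


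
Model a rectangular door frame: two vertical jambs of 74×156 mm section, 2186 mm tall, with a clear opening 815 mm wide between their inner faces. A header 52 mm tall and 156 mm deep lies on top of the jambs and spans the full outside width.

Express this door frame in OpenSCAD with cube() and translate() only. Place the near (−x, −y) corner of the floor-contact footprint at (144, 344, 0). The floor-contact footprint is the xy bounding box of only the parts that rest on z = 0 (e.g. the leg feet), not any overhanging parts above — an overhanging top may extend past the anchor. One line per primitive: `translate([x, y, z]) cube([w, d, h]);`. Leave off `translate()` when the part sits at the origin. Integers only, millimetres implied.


translate([144, 344, 0]) cube([74, 156, 2186]);
translate([1033, 344, 0]) cube([74, 156, 2186]);
translate([144, 344, 2186]) cube([963, 156, 52]);


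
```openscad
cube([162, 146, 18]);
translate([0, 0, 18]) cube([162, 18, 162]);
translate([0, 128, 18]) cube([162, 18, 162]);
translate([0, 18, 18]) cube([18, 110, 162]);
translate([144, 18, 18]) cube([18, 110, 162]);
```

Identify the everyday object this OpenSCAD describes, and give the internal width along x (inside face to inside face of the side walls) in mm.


An open box. The internal width is 126 mm.

A 162×146 base slab with four walls standing on it — an open box. The base is 162 mm wide and the walls are 18 mm thick, so the internal width is 162 − 2 × 18 = 126 mm.


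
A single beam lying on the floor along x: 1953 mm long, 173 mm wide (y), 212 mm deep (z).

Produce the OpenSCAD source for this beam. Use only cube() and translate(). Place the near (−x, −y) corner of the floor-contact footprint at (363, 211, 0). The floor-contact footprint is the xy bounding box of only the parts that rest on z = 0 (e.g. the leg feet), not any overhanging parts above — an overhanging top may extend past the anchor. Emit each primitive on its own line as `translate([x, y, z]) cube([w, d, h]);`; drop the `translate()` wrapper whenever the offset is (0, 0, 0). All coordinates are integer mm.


translate([363, 211, 0]) cube([1953, 173, 212]);


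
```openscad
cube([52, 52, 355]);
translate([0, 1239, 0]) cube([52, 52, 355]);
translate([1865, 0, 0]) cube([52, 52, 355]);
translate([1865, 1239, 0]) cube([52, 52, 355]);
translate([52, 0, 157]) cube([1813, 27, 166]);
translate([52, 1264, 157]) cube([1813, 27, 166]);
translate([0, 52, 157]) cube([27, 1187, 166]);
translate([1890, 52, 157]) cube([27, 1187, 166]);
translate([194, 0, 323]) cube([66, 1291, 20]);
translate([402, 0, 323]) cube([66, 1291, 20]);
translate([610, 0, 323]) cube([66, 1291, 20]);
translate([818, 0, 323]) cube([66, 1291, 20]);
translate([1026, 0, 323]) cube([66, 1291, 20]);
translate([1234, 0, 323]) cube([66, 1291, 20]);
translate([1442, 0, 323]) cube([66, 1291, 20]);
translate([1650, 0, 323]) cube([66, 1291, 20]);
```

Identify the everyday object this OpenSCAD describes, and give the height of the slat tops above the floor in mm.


A bed frame. The slat-top height is 343 mm.

Four posts, four rails, and a row of slats — a bed frame. Slats sit on the rails at z = 157 + 166 = 323; with slat thickness 20, the top is 343 mm.


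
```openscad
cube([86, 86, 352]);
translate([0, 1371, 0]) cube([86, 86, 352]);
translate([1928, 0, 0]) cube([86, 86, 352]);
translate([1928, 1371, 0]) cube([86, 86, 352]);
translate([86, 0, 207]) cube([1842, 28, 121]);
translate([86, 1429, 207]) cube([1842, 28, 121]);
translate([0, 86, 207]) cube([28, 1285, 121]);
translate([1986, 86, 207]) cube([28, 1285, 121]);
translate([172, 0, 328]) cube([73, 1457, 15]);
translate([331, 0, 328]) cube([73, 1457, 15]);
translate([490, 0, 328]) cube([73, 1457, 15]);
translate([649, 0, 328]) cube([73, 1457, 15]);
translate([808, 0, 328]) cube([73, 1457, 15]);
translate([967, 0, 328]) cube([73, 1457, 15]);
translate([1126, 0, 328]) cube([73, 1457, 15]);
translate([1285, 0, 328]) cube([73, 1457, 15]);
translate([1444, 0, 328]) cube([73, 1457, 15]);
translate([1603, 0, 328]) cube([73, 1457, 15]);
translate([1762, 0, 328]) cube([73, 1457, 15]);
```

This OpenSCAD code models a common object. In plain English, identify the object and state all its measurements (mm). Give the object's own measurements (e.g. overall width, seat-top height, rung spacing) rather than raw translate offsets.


A bed frame 2014 mm long (x) by 1457 mm wide (y). Four 86×86 mm corner posts, 352 mm tall, at the corners of the footprint. Four rails of 28 mm thickness and 121 mm height run between adjacent posts with their undersides at z = 207 mm, their outer faces flush with the outside of the frame (the two x-running rails run between the posts' inner faces; the two y-running rails run between the posts' inner faces). 11 slats, each 73 mm wide (x) and 15 mm thick, lie across the top of the two x-running rails, running the full 1457 mm width of the frame in y; along x they sit between the end posts with a 86 mm gap after the −x posts and between neighbouring slats, leaving 93 mm before the +x posts.
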